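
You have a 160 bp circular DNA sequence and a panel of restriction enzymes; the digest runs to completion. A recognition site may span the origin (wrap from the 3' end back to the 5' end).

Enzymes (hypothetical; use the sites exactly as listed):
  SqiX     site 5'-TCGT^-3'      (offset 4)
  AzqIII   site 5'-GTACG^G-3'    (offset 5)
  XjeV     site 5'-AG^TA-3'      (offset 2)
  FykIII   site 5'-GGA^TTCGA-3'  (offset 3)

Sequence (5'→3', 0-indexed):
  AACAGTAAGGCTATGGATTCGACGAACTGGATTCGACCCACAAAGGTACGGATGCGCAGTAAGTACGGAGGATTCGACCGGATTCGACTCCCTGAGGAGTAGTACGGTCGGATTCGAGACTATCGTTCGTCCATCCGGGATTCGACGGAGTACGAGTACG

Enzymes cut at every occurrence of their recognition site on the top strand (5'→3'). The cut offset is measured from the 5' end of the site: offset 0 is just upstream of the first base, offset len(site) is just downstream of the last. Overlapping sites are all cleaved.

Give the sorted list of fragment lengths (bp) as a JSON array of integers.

Site scan:
  SqiX (TCGT, off=4): starts [122, 126] → cuts [126, 130]
  AzqIII (GTACGG, off=5): starts [45, 62, 101] → cuts [50, 67, 106]
  XjeV (AGTA, off=2): starts [3, 57, 61, 97, 100, 148, 154] → cuts [5, 59, 63, 99, 102, 150, 156]
  FykIII (GGATTCGA, off=3): starts [14, 28, 69, 79, 109, 137] → cuts [17, 31, 72, 82, 112, 140]

All cut coordinates (distinct, sorted): [5, 17, 31, 50, 59, 63, 67, 72, 82, 99, 102, 106, 112, 126, 130, 140, 150, 156]

Fragment lengths:
  5→17: 12 bp
  17→31: 14 bp
  31→50: 19 bp
  50→59: 9 bp
  59→63: 4 bp
  63→67: 4 bp
  67→72: 5 bp
  72→82: 10 bp
  82→99: 17 bp
  99→102: 3 bp
  102→106: 4 bp
  106→112: 6 bp
  112→126: 14 bp
  126→130: 4 bp
  130→140: 10 bp
  140→150: 10 bp
  150→156: 6 bp
  156→5 (wrap): 160-156+5 = 9 bp

[3,4,4,4,4,5,6,6,9,9,10,10,10,12,14,14,17,19]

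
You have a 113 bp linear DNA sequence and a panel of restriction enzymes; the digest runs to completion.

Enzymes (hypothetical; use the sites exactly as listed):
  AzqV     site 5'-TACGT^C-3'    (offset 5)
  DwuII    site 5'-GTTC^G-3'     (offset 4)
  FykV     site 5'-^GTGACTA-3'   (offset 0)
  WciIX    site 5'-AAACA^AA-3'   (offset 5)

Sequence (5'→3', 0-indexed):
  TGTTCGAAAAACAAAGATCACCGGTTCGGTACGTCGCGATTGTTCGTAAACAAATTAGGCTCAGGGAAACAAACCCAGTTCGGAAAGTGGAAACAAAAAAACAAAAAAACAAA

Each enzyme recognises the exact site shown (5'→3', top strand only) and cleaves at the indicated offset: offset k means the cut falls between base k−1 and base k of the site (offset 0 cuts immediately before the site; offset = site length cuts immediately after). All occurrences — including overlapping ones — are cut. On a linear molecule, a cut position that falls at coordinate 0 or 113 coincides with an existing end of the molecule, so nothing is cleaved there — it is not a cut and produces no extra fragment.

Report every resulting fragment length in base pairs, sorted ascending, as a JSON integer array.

Scan for sites:
  AzqV TACGTC/5: at [29] ⇒ [34]
  DwuII GTTCG/4: at [1, 23, 41, 77] ⇒ [5, 27, 45, 81]
  FykV (GTGACTA, off=0): no sites
  WciIX AAACAAA/5: at [8, 47, 66, 90, 98, 106] ⇒ [13, 52, 71, 95, 103, 111]

All cut coordinates (distinct, sorted): [5, 13, 27, 34, 45, 52, 71, 81, 95, 103, 111]

Fragment lengths:
  [0,5): 5 bp
  [5,13): 8 bp
  [13,27): 14 bp
  [27,34): 7 bp
  [34,45): 11 bp
  [45,52): 7 bp
  [52,71): 19 bp
  [71,81): 10 bp
  [81,95): 14 bp
  [95,103): 8 bp
  [103,111): 8 bp
  [111,113): 2 bp

[2,5,7,7,8,8,8,10,11,14,14,19]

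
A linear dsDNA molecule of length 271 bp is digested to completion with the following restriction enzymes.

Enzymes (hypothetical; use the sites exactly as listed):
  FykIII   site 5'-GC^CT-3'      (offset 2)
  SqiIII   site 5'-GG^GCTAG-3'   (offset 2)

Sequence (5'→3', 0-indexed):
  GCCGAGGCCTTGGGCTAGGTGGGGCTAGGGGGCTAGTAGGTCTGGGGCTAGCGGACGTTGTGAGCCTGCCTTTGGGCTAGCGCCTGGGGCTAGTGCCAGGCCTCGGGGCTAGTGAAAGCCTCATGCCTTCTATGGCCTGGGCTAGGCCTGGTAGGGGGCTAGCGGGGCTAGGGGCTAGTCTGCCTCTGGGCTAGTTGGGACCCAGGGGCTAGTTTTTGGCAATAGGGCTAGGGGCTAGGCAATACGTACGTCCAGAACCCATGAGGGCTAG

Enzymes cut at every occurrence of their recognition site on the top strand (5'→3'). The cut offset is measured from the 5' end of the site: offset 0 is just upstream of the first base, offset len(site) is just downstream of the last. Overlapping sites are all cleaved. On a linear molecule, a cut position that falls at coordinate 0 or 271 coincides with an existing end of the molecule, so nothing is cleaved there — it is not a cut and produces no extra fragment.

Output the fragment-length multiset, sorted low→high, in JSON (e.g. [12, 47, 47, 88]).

[4,4,5,5,5,6,6,6,7,7,7,7,8,8,8,9,10,10,10,10,12,13,15,18,19,19,33]

Per-enzyme occurrences:
  FykIII (GCCT, off=2): starts [6, 63, 67, 81, 99, 117, 124, 134, 145, 181] → cuts [8, 65, 69, 83, 101, 119, 126, 136, 147, 183]
  SqiIII (GGGCTAG, off=2): starts [11, 21, 29, 44, 73, 86, 105, 138, 155, 164, 171, 187, 205, 224, 231, 264] → cuts [13, 23, 31, 46, 75, 88, 107, 140, 157, 166, 173, 189, 207, 226, 233, 266]

Pooled cuts: [8, 13, 23, 31, 46, 65, 69, 75, 83, 88, 101, 107, 119, 126, 136, 140, 147, 157, 166, 173, 183, 189, 207, 226, 233, 266]

Fragments:
  [0,8): 8 bp
  [8,13): 5 bp
  [13,23): 10 bp
  [23,31): 8 bp
  [31,46): 15 bp
  [46,65): 19 bp
  [65,69): 4 bp
  [69,75): 6 bp
  [75,83): 8 bp
  [83,88): 5 bp
  [88,101): 13 bp
  [101,107): 6 bp
  [107,119): 12 bp
  [119,126): 7 bp
  [126,136): 10 bp
  [136,140): 4 bp
  [140,147): 7 bp
  [147,157): 10 bp
  [157,166): 9 bp
  [166,173): 7 bp
  [173,183): 10 bp
  [183,189): 6 bp
  [189,207): 18 bp
  [207,226): 19 bp
  [226,233): 7 bp
  [233,266): 33 bp
  [266,271): 5 bp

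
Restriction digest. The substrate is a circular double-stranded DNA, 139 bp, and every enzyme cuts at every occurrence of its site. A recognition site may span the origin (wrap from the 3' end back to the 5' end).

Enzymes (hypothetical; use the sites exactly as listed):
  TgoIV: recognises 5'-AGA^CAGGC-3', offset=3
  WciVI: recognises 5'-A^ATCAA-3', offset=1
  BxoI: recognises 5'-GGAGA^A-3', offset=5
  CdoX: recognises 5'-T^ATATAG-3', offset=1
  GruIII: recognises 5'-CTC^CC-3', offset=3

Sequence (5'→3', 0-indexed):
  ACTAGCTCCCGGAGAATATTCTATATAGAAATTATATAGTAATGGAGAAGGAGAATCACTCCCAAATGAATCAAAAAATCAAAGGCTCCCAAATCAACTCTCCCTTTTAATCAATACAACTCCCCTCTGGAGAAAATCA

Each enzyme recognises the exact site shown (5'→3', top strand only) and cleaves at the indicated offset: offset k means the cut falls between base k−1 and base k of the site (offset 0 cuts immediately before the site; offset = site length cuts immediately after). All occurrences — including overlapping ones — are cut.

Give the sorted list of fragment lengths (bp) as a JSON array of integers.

Site scan:
  TgoIV (AGACAGGC, off=3): no sites
  WciVI AATCAA/1: at [68, 76, 91, 108, 134] ⇒ [69, 77, 92, 109, 135]
  BxoI GGAGAA/5: at [10, 43, 49, 128] ⇒ [15, 48, 54, 133]
  CdoX TATATAG/1: at [21, 32] ⇒ [22, 33]
  GruIII CTCCC/3: at [5, 58, 85, 99, 119] ⇒ [8, 61, 88, 102, 122]

All cut coordinates (distinct, sorted): [8, 15, 22, 33, 48, 54, 61, 69, 77, 88, 92, 102, 109, 122, 133, 135]

Fragment lengths:
  8→15: 7 bp
  15→22: 7 bp
  22→33: 11 bp
  33→48: 15 bp
  48→54: 6 bp
  54→61: 7 bp
  61→69: 8 bp
  69→77: 8 bp
  77→88: 11 bp
  88→92: 4 bp
  92→102: 10 bp
  102→109: 7 bp
  109→122: 13 bp
  122→133: 11 bp
  133→135: 2 bp
  135→8 (wrap): 139-135+8 = 12 bp

[2,4,6,7,7,7,7,8,8,10,11,11,11,12,13,15]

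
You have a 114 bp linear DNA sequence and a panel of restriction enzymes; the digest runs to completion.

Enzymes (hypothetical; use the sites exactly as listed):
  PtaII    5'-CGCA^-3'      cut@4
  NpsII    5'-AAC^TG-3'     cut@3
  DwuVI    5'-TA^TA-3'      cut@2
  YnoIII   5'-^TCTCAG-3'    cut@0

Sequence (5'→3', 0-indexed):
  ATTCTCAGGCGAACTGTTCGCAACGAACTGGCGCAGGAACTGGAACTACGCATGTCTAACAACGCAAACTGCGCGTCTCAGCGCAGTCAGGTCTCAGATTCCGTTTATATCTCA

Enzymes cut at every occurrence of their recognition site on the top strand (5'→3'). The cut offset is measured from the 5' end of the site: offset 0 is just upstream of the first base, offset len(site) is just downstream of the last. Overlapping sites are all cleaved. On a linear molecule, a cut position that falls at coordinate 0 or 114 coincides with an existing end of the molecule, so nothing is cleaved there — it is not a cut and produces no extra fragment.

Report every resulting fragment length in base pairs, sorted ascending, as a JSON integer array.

[2,3,5,6,6,6,7,7,8,10,12,12,14,16]

Scan for sites:
  PtaII CGCA/4: at [18, 31, 48, 62, 81] ⇒ [22, 35, 52, 66, 85]
  NpsII AACTG/3: at [11, 25, 37, 66] ⇒ [14, 28, 40, 69]
  DwuVI TATA/2: at [105] ⇒ [107]
  YnoIII TCTCAG/0: at [2, 75, 91] ⇒ [2, 75, 91]

Pooled cuts: [2, 14, 22, 28, 35, 40, 52, 66, 69, 75, 85, 91, 107]

Fragment lengths:
  [0,2): 2 bp
  [2,14): 12 bp
  [14,22): 8 bp
  [22,28): 6 bp
  [28,35): 7 bp
  [35,40): 5 bp
  [40,52): 12 bp
  [52,66): 14 bp
  [66,69): 3 bp
  [69,75): 6 bp
  [75,85): 10 bp
  [85,91): 6 bp
  [91,107): 16 bp
  [107,114): 7 bp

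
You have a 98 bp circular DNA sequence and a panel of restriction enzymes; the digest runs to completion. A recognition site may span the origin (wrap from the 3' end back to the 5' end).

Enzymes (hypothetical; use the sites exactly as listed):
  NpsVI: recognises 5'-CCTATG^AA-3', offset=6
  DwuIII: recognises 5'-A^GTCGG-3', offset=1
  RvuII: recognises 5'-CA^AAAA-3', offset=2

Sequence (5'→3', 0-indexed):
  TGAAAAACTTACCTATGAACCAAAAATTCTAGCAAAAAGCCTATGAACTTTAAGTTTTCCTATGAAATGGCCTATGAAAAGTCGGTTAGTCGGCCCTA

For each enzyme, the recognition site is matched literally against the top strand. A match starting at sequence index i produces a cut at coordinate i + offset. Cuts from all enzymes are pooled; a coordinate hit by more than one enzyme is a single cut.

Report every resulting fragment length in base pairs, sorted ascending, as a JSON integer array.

[4,5,8,11,12,12,12,15,19]

Per-enzyme occurrences:
  NpsVI (CCTATGAA, off=6): starts [11, 39, 58, 70, 94] → cuts [2, 17, 45, 64, 76]
  DwuIII (AGTCGG, off=1): starts [79, 87] → cuts [80, 88]
  RvuII (CAAAAA, off=2): starts [20, 32] → cuts [22, 34]

All cut coordinates (distinct, sorted): [2, 17, 22, 34, 45, 64, 76, 80, 88]

Fragment lengths:
  2→17: 15 bp
  17→22: 5 bp
  22→34: 12 bp
  34→45: 11 bp
  45→64: 19 bp
  64→76: 12 bp
  76→80: 4 bp
  80→88: 8 bp
  88→2 (wrap): 98-88+2 = 12 bp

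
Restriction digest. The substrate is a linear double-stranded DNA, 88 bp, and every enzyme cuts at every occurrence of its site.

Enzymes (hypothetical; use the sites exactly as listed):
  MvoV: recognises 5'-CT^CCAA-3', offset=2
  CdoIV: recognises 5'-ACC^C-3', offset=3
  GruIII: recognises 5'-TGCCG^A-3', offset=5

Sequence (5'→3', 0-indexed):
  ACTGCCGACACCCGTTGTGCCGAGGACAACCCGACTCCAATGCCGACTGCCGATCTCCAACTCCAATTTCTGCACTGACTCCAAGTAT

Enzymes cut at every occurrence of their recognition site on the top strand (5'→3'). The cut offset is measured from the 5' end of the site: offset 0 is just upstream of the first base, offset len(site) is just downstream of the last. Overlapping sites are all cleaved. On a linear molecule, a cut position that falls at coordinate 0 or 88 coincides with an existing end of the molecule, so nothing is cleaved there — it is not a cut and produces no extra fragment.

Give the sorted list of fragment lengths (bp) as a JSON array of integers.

Scan for sites:
  MvoV CTCCAA/2: at [34, 54, 60, 78] ⇒ [36, 56, 62, 80]
  CdoIV ACCC/3: at [9, 28] ⇒ [12, 31]
  GruIII TGCCGA/5: at [2, 17, 40, 47] ⇒ [7, 22, 45, 52]

Pooled cuts: [7, 12, 22, 31, 36, 45, 52, 56, 62, 80]

Fragment lengths:
  [0,7): 7 bp
  [7,12): 5 bp
  [12,22): 10 bp
  [22,31): 9 bp
  [31,36): 5 bp
  [36,45): 9 bp
  [45,52): 7 bp
  [52,56): 4 bp
  [56,62): 6 bp
  [62,80): 18 bp
  [80,88): 8 bp

[4,5,5,6,7,7,8,9,9,10,18]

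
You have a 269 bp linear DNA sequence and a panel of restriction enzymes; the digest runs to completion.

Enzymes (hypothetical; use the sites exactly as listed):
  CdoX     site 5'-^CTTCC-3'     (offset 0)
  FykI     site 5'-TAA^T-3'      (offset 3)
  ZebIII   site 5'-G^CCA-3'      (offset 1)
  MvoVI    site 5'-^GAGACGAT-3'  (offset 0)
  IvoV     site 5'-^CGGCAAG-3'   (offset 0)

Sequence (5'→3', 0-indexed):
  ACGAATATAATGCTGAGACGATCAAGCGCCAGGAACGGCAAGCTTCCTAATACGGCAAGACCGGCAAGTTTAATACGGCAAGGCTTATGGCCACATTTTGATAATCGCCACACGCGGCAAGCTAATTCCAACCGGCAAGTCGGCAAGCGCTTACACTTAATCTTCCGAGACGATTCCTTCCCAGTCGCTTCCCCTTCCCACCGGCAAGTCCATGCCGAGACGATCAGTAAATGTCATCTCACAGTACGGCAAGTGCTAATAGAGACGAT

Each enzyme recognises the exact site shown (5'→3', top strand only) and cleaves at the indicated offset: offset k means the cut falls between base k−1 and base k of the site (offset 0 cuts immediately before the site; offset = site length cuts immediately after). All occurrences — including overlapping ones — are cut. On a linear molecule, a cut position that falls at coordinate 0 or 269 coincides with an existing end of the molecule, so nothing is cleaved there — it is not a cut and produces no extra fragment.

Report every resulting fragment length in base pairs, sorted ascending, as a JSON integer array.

Per-enzyme occurrences:
  CdoX CTTCC/0: at [42, 161, 176, 187, 193] ⇒ [42, 161, 176, 187, 193]
  FykI TAAT/3: at [7, 47, 70, 101, 122, 157, 256] ⇒ [10, 50, 73, 104, 125, 160, 259]
  ZebIII GCCA/1: at [27, 89, 106] ⇒ [28, 90, 107]
  MvoVI GAGACGAT/0: at [14, 166, 216, 261] ⇒ [14, 166, 216, 261]
  IvoV CGGCAAG/0: at [35, 52, 61, 75, 114, 132, 140, 201, 246] ⇒ [35, 52, 61, 75, 114, 132, 140, 201, 246]

All cut coordinates (distinct, sorted): [10, 14, 28, 35, 42, 50, 52, 61, 73, 75, 90, 104, 107, 114, 125, 132, 140, 160, 161, 166, 176, 187, 193, 201, 216, 246, 259, 261]

Fragment lengths:
  [0,10): 10 bp
  [10,14): 4 bp
  [14,28): 14 bp
  [28,35): 7 bp
  [35,42): 7 bp
  [42,50): 8 bp
  [50,52): 2 bp
  [52,61): 9 bp
  [61,73): 12 bp
  [73,75): 2 bp
  [75,90): 15 bp
  [90,104): 14 bp
  [104,107): 3 bp
  [107,114): 7 bp
  [114,125): 11 bp
  [125,132): 7 bp
  [132,140): 8 bp
  [140,160): 20 bp
  [160,161): 1 bp
  [161,166): 5 bp
  [166,176): 10 bp
  [176,187): 11 bp
  [187,193): 6 bp
  [193,201): 8 bp
  [201,216): 15 bp
  [216,246): 30 bp
  [246,259): 13 bp
  [259,261): 2 bp
  [261,269): 8 bp

[1,2,2,2,3,4,5,6,7,7,7,7,8,8,8,8,9,10,10,11,11,12,13,14,14,15,15,20,30]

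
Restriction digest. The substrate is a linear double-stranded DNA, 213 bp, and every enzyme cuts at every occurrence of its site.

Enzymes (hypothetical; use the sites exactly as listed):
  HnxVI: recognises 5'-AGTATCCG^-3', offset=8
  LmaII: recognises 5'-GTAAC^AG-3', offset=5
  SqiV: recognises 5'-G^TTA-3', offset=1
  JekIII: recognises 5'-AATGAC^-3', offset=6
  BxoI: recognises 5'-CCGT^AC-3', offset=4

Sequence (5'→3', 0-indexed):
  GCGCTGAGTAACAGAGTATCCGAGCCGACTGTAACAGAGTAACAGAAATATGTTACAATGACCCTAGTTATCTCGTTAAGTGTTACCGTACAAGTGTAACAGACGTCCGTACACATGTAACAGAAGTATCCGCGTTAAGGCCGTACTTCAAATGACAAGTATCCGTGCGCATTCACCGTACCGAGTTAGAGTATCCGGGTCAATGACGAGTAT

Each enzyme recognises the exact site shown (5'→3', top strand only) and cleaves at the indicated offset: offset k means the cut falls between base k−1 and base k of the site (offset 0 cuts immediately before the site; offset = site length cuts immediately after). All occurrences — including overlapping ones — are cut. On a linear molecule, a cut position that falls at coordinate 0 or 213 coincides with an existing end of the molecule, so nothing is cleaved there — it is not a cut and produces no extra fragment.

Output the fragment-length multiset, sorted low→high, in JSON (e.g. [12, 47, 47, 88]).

Scan for sites:
  HnxVI AGTATCCG/8: at [14, 124, 157, 189] ⇒ [22, 132, 165, 197]
  LmaII GTAACAG/5: at [7, 30, 38, 95, 116] ⇒ [12, 35, 43, 100, 121]
  SqiV GTTA/1: at [51, 66, 74, 81, 133, 184] ⇒ [52, 67, 75, 82, 134, 185]
  JekIII AATGAC/6: at [56, 150, 201] ⇒ [62, 156, 207]
  BxoI CCGTAC/4: at [85, 106, 140, 175] ⇒ [89, 110, 144, 179]

All cut coordinates (distinct, sorted): [12, 22, 35, 43, 52, 62, 67, 75, 82, 89, 100, 110, 121, 132, 134, 144, 156, 165, 179, 185, 197, 207]

Fragments:
  [0,12): 12 bp
  [12,22): 10 bp
  [22,35): 13 bp
  [35,43): 8 bp
  [43,52): 9 bp
  [52,62): 10 bp
  [62,67): 5 bp
  [67,75): 8 bp
  [75,82): 7 bp
  [82,89): 7 bp
  [89,100): 11 bp
  [100,110): 10 bp
  [110,121): 11 bp
  [121,132): 11 bp
  [132,134): 2 bp
  [134,144): 10 bp
  [144,156): 12 bp
  [156,165): 9 bp
  [165,179): 14 bp
  [179,185): 6 bp
  [185,197): 12 bp
  [197,207): 10 bp
  [207,213): 6 bp

[2,5,6,6,7,7,8,8,9,9,10,10,10,10,10,11,11,11,12,12,12,13,14]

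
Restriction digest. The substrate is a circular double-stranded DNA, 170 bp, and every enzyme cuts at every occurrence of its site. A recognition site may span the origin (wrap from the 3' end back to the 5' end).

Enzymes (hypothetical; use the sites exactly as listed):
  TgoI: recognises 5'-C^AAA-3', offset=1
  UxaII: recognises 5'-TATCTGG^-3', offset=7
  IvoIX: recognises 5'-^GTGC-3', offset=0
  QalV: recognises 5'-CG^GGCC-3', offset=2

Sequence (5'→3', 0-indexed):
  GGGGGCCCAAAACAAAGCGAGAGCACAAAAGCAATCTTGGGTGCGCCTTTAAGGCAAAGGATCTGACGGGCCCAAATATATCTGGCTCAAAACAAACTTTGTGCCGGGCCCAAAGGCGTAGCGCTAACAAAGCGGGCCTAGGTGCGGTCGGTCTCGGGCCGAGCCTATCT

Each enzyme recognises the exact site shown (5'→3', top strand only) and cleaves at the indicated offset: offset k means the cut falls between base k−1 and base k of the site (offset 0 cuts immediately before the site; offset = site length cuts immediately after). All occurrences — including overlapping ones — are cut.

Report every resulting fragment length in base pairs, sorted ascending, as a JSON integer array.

Site scan:
  TgoI CAAA/1: at [7, 12, 25, 54, 72, 87, 92, 110, 127] ⇒ [8, 13, 26, 55, 73, 88, 93, 111, 128]
  UxaII TATCTGG/7: at [78, 165] ⇒ [2, 85]
  IvoIX GTGC/0: at [40, 100, 141] ⇒ [40, 100, 141]
  QalV CGGGCC/2: at [66, 104, 132, 154] ⇒ [68, 106, 134, 156]

Pooled cuts: [2, 8, 13, 26, 40, 55, 68, 73, 85, 88, 93, 100, 106, 111, 128, 134, 141, 156]

Fragments:
  2→8: 6 bp
  8→13: 5 bp
  13→26: 13 bp
  26→40: 14 bp
  40→55: 15 bp
  55→68: 13 bp
  68→73: 5 bp
  73→85: 12 bp
  85→88: 3 bp
  88→93: 5 bp
  93→100: 7 bp
  100→106: 6 bp
  106→111: 5 bp
  111→128: 17 bp
  128→134: 6 bp
  134→141: 7 bp
  141→156: 15 bp
  156→2 (wrap): 170-156+2 = 16 bp

[3,5,5,5,5,6,6,6,7,7,12,13,13,14,15,15,16,17]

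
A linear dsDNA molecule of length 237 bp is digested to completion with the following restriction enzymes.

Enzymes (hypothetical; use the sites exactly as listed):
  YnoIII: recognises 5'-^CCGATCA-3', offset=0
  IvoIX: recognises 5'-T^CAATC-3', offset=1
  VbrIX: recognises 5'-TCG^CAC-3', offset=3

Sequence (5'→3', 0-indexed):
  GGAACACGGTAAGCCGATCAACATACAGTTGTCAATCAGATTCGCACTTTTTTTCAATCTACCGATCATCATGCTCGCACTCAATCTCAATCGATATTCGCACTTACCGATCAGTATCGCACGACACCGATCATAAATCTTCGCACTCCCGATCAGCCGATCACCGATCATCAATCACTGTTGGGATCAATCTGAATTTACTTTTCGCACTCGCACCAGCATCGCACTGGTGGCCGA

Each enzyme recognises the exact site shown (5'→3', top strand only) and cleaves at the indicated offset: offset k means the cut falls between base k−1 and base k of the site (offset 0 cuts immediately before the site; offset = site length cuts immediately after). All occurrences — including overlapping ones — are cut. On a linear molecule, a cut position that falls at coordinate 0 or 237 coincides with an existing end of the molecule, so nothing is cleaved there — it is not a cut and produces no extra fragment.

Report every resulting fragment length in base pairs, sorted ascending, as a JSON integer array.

[4,5,6,6,6,7,7,7,8,8,10,11,12,13,13,13,13,16,16,17,19,20]

Scan for sites:
  YnoIII (CCGATCA, off=0): starts [13, 61, 106, 126, 148, 156, 163] → cuts [13, 61, 106, 126, 148, 156, 163]
  IvoIX (TCAATC, off=1): starts [31, 53, 80, 86, 170, 186] → cuts [32, 54, 81, 87, 171, 187]
  VbrIX (TCGCAC, off=3): starts [41, 74, 97, 116, 140, 204, 210, 221] → cuts [44, 77, 100, 119, 143, 207, 213, 224]

All cut coordinates (distinct, sorted): [13, 32, 44, 54, 61, 77, 81, 87, 100, 106, 119, 126, 143, 148, 156, 163, 171, 187, 207, 213, 224]

Fragments:
  [0,13): 13 bp
  [13,32): 19 bp
  [32,44): 12 bp
  [44,54): 10 bp
  [54,61): 7 bp
  [61,77): 16 bp
  [77,81): 4 bp
  [81,87): 6 bp
  [87,100): 13 bp
  [100,106): 6 bp
  [106,119): 13 bp
  [119,126): 7 bp
  [126,143): 17 bp
  [143,148): 5 bp
  [148,156): 8 bp
  [156,163): 7 bp
  [163,171): 8 bp
  [171,187): 16 bp
  [187,207): 20 bp
  [207,213): 6 bp
  [213,224): 11 bp
  [224,237): 13 bp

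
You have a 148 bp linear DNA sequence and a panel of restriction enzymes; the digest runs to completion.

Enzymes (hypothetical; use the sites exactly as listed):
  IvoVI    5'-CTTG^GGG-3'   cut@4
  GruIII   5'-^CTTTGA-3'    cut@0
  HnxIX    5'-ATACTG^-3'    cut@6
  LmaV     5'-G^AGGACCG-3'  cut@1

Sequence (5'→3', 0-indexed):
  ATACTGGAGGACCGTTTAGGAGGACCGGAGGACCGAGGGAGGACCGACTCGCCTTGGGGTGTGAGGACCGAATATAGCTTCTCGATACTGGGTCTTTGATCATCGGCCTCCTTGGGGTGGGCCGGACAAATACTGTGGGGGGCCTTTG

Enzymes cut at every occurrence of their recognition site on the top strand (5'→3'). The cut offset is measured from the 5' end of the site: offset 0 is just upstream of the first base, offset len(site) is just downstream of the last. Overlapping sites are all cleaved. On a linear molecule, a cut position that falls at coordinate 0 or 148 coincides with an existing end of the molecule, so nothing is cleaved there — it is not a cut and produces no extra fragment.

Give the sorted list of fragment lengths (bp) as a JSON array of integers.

[1,3,6,7,8,11,13,13,17,21,21,27]

Site scan:
  IvoVI (CTTGGGG, off=4): starts [52, 110] → cuts [56, 114]
  GruIII (CTTTGA, off=0): starts [93] → cuts [93]
  HnxIX (ATACTG, off=6): starts [0, 84, 129] → cuts [6, 90, 135]
  LmaV (GAGGACCG, off=1): starts [6, 19, 27, 38, 62] → cuts [7, 20, 28, 39, 63]

Pooled cuts: [6, 7, 20, 28, 39, 56, 63, 90, 93, 114, 135]

Fragments:
  [0,6): 6 bp
  [6,7): 1 bp
  [7,20): 13 bp
  [20,28): 8 bp
  [28,39): 11 bp
  [39,56): 17 bp
  [56,63): 7 bp
  [63,90): 27 bp
  [90,93): 3 bp
  [93,114): 21 bp
  [114,135): 21 bp
  [135,148): 13 bp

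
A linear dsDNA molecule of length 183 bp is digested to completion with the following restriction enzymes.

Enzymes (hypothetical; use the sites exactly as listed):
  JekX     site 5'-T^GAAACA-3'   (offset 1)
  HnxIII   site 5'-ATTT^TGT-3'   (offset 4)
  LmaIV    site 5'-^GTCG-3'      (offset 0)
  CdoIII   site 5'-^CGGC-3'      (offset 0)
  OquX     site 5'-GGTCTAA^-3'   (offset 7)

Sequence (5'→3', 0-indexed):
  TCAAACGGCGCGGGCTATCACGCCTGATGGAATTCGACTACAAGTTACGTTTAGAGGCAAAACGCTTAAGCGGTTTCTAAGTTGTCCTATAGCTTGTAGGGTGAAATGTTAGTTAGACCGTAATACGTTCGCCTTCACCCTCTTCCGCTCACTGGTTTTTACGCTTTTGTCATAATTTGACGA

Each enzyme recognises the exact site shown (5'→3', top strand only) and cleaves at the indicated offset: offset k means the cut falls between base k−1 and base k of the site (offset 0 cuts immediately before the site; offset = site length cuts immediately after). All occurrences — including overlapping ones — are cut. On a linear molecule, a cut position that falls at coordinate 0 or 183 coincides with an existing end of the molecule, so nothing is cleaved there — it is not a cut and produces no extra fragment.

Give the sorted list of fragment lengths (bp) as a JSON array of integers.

Scan for sites:
  JekX (TGAAACA, off=1): no sites
  HnxIII (ATTTTGT, off=4): no sites
  LmaIV (GTCG, off=0): no sites
  CdoIII CGGC/0: at [5] ⇒ [5]
  OquX (GGTCTAA, off=7): no sites

Pooled cuts: [5]

Fragment lengths:
  [0,5): 5 bp
  [5,183): 178 bp

[5,178]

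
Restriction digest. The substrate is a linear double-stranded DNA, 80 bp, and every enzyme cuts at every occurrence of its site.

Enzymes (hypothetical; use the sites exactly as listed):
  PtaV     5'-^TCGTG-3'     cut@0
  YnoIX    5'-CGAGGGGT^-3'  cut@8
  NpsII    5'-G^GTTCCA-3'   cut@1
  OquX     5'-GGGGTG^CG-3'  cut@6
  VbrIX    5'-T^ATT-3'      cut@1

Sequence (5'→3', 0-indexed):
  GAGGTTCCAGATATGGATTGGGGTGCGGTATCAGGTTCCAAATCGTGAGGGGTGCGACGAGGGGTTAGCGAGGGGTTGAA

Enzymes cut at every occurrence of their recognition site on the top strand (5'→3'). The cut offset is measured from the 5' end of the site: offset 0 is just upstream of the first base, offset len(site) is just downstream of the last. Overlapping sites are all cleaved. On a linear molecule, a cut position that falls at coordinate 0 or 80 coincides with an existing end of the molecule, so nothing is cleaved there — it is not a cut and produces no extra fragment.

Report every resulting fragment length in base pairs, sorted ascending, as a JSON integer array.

[3,4,8,9,11,11,12,22]

Per-enzyme occurrences:
  PtaV TCGTG/0: at [42] ⇒ [42]
  YnoIX CGAGGGGT/8: at [57, 68] ⇒ [65, 76]
  NpsII GGTTCCA/1: at [2, 33] ⇒ [3, 34]
  OquX GGGGTGCG/6: at [19, 48] ⇒ [25, 54]
  VbrIX (TATT, off=1): no sites

All cut coordinates (distinct, sorted): [3, 25, 34, 42, 54, 65, 76]

Fragments:
  [0,3): 3 bp
  [3,25): 22 bp
  [25,34): 9 bp
  [34,42): 8 bp
  [42,54): 12 bp
  [54,65): 11 bp
  [65,76): 11 bp
  [76,80): 4 bp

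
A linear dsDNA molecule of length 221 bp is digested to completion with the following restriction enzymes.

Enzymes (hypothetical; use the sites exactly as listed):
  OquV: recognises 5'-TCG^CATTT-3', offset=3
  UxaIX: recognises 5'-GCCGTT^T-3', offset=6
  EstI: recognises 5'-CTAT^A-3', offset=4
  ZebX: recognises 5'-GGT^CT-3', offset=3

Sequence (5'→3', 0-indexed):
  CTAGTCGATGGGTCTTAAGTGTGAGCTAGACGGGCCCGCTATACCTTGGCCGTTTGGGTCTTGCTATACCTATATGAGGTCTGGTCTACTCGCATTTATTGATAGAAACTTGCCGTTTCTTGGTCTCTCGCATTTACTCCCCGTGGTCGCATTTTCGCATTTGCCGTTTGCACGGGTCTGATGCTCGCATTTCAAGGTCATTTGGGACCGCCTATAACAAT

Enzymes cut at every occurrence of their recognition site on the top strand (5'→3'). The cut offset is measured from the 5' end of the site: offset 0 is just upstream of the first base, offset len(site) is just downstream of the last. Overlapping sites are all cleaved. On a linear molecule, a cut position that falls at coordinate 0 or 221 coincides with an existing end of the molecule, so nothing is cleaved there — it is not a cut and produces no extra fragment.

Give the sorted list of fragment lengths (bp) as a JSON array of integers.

Site scan:
  OquV (TCGCATTT, off=3): starts [89, 127, 146, 154, 184] → cuts [92, 130, 149, 157, 187]
  UxaIX (GCCGTTT, off=6): starts [48, 111, 162] → cuts [54, 117, 168]
  EstI (CTATA, off=4): starts [38, 63, 69, 211] → cuts [42, 67, 73, 215]
  ZebX (GGTCT, off=3): starts [10, 56, 77, 82, 121, 174] → cuts [13, 59, 80, 85, 124, 177]

All cut coordinates (distinct, sorted): [13, 42, 54, 59, 67, 73, 80, 85, 92, 117, 124, 130, 149, 157, 168, 177, 187, 215]

Fragment lengths:
  [0,13): 13 bp
  [13,42): 29 bp
  [42,54): 12 bp
  [54,59): 5 bp
  [59,67): 8 bp
  [67,73): 6 bp
  [73,80): 7 bp
  [80,85): 5 bp
  [85,92): 7 bp
  [92,117): 25 bp
  [117,124): 7 bp
  [124,130): 6 bp
  [130,149): 19 bp
  [149,157): 8 bp
  [157,168): 11 bp
  [168,177): 9 bp
  [177,187): 10 bp
  [187,215): 28 bp
  [215,221): 6 bp

[5,5,6,6,6,7,7,7,8,8,9,10,11,12,13,19,25,28,29]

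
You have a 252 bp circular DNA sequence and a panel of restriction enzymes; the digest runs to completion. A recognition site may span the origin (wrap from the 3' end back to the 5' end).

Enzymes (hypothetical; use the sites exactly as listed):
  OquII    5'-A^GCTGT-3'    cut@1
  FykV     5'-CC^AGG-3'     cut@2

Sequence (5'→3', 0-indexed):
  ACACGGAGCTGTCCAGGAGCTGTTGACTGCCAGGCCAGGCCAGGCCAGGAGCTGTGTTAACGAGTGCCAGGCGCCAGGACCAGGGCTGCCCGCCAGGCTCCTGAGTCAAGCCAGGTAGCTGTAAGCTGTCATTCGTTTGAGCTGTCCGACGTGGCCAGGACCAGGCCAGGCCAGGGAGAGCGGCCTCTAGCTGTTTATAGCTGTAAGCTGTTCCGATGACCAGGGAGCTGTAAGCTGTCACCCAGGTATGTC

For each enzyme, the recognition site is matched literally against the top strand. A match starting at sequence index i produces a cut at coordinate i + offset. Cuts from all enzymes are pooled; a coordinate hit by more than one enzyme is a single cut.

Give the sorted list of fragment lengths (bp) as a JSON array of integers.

[4,4,5,5,5,5,5,5,5,6,6,7,7,7,7,7,10,10,13,13,15,16,16,16,17,18,18]

Site scan:
  OquII (AGCTGT, off=1): starts [6, 17, 49, 116, 123, 139, 188, 198, 205, 225, 232] → cuts [7, 18, 50, 117, 124, 140, 189, 199, 206, 226, 233]
  FykV (CCAGG, off=2): starts [12, 29, 34, 39, 44, 66, 73, 79, 92, 110, 154, 160, 165, 170, 219, 241] → cuts [14, 31, 36, 41, 46, 68, 75, 81, 94, 112, 156, 162, 167, 172, 221, 243]

All cut coordinates (distinct, sorted): [7, 14, 18, 31, 36, 41, 46, 50, 68, 75, 81, 94, 112, 117, 124, 140, 156, 162, 167, 172, 189, 199, 206, 221, 226, 233, 243]

Fragment lengths:
  7→14: 7 bp
  14→18: 4 bp
  18→31: 13 bp
  31→36: 5 bp
  36→41: 5 bp
  41→46: 5 bp
  46→50: 4 bp
  50→68: 18 bp
  68→75: 7 bp
  75→81: 6 bp
  81→94: 13 bp
  94→112: 18 bp
  112→117: 5 bp
  117→124: 7 bp
  124→140: 16 bp
  140→156: 16 bp
  156→162: 6 bp
  162→167: 5 bp
  167→172: 5 bp
  172→189: 17 bp
  189→199: 10 bp
  199→206: 7 bp
  206→221: 15 bp
  221→226: 5 bp
  226→233: 7 bp
  233→243: 10 bp
  243→7 (wrap): 252-243+7 = 16 bp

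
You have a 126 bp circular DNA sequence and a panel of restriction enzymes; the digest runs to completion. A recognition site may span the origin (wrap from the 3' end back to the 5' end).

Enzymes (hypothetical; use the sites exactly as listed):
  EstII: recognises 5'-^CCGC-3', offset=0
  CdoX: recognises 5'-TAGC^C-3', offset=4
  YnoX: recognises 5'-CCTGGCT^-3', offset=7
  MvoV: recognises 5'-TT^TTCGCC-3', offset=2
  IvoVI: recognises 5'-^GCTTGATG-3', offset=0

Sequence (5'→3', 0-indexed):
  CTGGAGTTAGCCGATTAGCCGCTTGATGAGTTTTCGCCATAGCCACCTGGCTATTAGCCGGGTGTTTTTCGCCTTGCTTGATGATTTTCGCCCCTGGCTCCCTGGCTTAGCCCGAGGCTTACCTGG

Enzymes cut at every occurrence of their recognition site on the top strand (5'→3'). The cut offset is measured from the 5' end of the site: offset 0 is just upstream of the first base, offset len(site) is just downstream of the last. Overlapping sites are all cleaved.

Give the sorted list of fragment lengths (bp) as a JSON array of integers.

[1,1,4,6,7,8,8,9,9,9,11,11,12,13,17]

Scan for sites:
  EstII (CCGC, off=0): starts [18] → cuts [18]
  CdoX (TAGCC, off=4): starts [7, 15, 39, 54, 107] → cuts [11, 19, 43, 58, 111]
  YnoX (CCTGGCT, off=7): starts [45, 92, 100, 121] → cuts [2, 52, 99, 107]
  MvoV (TTTTCGCC, off=2): starts [30, 65, 84] → cuts [32, 67, 86]
  IvoVI (GCTTGATG, off=0): starts [20, 75] → cuts [20, 75]

Pooled cuts: [2, 11, 18, 19, 20, 32, 43, 52, 58, 67, 75, 86, 99, 107, 111]

Fragments:
  2→11: 9 bp
  11→18: 7 bp
  18→19: 1 bp
  19→20: 1 bp
  20→32: 12 bp
  32→43: 11 bp
  43→52: 9 bp
  52→58: 6 bp
  58→67: 9 bp
  67→75: 8 bp
  75→86: 11 bp
  86→99: 13 bp
  99→107: 8 bp
  107→111: 4 bp
  111→2 (wrap): 126-111+2 = 17 bp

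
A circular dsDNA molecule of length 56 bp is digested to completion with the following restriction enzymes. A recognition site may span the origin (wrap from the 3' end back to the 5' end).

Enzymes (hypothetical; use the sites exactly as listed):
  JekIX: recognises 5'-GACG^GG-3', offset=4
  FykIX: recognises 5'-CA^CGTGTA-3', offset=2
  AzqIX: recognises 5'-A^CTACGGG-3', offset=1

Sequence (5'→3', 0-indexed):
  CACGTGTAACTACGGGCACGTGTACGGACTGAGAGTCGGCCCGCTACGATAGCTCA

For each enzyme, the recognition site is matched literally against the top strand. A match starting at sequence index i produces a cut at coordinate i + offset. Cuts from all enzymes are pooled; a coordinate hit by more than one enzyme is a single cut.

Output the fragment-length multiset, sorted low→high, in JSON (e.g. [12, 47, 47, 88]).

[7,9,40]

Per-enzyme occurrences:
  JekIX (GACGGG, off=4): no sites
  FykIX CACGTGTA/2: at [0, 16] ⇒ [2, 18]
  AzqIX ACTACGGG/1: at [8] ⇒ [9]

Pooled cuts: [2, 9, 18]

Fragment lengths:
  2→9: 7 bp
  9→18: 9 bp
  18→2 (wrap): 56-18+2 = 40 bp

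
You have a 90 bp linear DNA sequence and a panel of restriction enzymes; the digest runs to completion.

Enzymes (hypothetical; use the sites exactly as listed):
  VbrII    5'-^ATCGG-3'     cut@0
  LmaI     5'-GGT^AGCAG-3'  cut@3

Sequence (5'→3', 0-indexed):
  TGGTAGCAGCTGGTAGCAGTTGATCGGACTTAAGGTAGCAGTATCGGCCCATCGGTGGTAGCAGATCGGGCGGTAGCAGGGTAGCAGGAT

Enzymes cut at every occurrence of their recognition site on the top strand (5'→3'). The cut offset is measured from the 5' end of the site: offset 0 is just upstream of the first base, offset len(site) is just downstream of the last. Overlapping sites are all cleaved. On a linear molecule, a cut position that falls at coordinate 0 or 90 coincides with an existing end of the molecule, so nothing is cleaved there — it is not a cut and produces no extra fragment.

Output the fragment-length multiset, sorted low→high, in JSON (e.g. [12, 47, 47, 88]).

Site scan:
  VbrII ATCGG/0: at [22, 42, 50, 64] ⇒ [22, 42, 50, 64]
  LmaI GGTAGCAG/3: at [1, 11, 33, 56, 71, 79] ⇒ [4, 14, 36, 59, 74, 82]

All cut coordinates (distinct, sorted): [4, 14, 22, 36, 42, 50, 59, 64, 74, 82]

Fragments:
  [0,4): 4 bp
  [4,14): 10 bp
  [14,22): 8 bp
  [22,36): 14 bp
  [36,42): 6 bp
  [42,50): 8 bp
  [50,59): 9 bp
  [59,64): 5 bp
  [64,74): 10 bp
  [74,82): 8 bp
  [82,90): 8 bp

[4,5,6,8,8,8,8,9,10,10,14]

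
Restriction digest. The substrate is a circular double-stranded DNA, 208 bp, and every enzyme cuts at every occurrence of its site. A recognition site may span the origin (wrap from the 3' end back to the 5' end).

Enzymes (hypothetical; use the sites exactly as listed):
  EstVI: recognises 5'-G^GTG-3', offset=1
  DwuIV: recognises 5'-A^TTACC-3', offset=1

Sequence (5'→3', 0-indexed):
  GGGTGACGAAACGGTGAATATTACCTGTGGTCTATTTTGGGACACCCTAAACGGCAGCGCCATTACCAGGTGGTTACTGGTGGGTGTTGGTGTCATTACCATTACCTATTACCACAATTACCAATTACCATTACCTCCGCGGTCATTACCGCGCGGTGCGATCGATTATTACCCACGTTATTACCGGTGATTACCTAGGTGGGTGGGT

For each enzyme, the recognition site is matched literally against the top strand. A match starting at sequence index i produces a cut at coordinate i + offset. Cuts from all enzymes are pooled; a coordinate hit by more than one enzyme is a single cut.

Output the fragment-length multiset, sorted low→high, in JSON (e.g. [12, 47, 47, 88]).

[4,4,4,4,4,6,6,6,6,6,7,7,7,7,8,9,10,10,11,12,13,15,42]

Scan for sites:
  EstVI GGTG/1: at [1, 12, 68, 78, 82, 88, 154, 185, 197, 201, 205] ⇒ [2, 13, 69, 79, 83, 89, 155, 186, 198, 202, 206]
  DwuIV ATTACC/1: at [19, 61, 94, 100, 107, 116, 123, 129, 144, 167, 179, 189] ⇒ [20, 62, 95, 101, 108, 117, 124, 130, 145, 168, 180, 190]

All cut coordinates (distinct, sorted): [2, 13, 20, 62, 69, 79, 83, 89, 95, 101, 108, 117, 124, 130, 145, 155, 168, 180, 186, 190, 198, 202, 206]

Fragment lengths:
  2→13: 11 bp
  13→20: 7 bp
  20→62: 42 bp
  62→69: 7 bp
  69→79: 10 bp
  79→83: 4 bp
  83→89: 6 bp
  89→95: 6 bp
  95→101: 6 bp
  101→108: 7 bp
  108→117: 9 bp
  117→124: 7 bp
  124→130: 6 bp
  130→145: 15 bp
  145→155: 10 bp
  155→168: 13 bp
  168→180: 12 bp
  180→186: 6 bp
  186→190: 4 bp
  190→198: 8 bp
  198→202: 4 bp
  202→206: 4 bp
  206→2 (wrap): 208-206+2 = 4 bp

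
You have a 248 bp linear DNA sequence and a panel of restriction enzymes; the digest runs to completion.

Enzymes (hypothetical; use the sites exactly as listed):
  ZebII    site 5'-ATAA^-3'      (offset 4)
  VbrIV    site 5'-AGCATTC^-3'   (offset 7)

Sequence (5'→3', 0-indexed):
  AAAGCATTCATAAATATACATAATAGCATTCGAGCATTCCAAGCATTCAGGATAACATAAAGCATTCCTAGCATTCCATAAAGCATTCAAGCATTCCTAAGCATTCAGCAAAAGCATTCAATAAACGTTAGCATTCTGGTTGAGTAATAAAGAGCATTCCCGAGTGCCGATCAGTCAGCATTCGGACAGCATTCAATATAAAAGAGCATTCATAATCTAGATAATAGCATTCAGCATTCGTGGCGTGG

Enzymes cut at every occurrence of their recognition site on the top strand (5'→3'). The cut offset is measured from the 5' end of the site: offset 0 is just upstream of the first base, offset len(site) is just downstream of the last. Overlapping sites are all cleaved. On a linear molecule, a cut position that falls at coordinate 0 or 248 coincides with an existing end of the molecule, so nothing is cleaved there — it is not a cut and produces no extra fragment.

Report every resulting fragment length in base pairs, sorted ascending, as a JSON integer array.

[4,4,5,5,5,7,7,7,7,7,8,8,8,8,9,9,9,9,9,9,10,10,10,11,12,13,14,24]

Per-enzyme occurrences:
  ZebII ATAA/4: at [9, 19, 51, 56, 77, 120, 146, 197, 211, 220] ⇒ [13, 23, 55, 60, 81, 124, 150, 201, 215, 224]
  VbrIV AGCATTC/7: at [2, 24, 32, 41, 60, 69, 81, 89, 99, 112, 129, 152, 176, 187, 204, 225, 232] ⇒ [9, 31, 39, 48, 67, 76, 88, 96, 106, 119, 136, 159, 183, 194, 211, 232, 239]

All cut coordinates (distinct, sorted): [9, 13, 23, 31, 39, 48, 55, 60, 67, 76, 81, 88, 96, 106, 119, 124, 136, 150, 159, 183, 194, 201, 211, 215, 224, 232, 239]

Fragment lengths:
  [0,9): 9 bp
  [9,13): 4 bp
  [13,23): 10 bp
  [23,31): 8 bp
  [31,39): 8 bp
  [39,48): 9 bp
  [48,55): 7 bp
  [55,60): 5 bp
  [60,67): 7 bp
  [67,76): 9 bp
  [76,81): 5 bp
  [81,88): 7 bp
  [88,96): 8 bp
  [96,106): 10 bp
  [106,119): 13 bp
  [119,124): 5 bp
  [124,136): 12 bp
  [136,150): 14 bp
  [150,159): 9 bp
  [159,183): 24 bp
  [183,194): 11 bp
  [194,201): 7 bp
  [201,211): 10 bp
  [211,215): 4 bp
  [215,224): 9 bp
  [224,232): 8 bp
  [232,239): 7 bp
  [239,248): 9 bp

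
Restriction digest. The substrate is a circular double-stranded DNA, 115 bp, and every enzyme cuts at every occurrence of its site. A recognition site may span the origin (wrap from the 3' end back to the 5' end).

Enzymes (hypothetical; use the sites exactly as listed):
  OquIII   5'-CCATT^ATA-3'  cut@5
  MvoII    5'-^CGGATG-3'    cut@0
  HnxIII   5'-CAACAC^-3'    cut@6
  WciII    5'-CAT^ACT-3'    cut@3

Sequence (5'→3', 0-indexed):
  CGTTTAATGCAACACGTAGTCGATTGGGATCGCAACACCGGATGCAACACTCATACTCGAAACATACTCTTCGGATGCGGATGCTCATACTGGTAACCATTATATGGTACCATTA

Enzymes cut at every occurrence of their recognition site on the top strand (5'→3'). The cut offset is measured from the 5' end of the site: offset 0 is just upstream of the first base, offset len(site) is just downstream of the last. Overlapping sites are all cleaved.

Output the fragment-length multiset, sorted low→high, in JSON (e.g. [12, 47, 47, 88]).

Per-enzyme occurrences:
  OquIII (CCATTATA, off=5): starts [96] → cuts [101]
  MvoII (CGGATG, off=0): starts [38, 71, 77] → cuts [38, 71, 77]
  HnxIII (CAACAC, off=6): starts [9, 32, 44] → cuts [15, 38, 50]
  WciII (CATACT, off=3): starts [51, 62, 85] → cuts [54, 65, 88]

Pooled cuts: [15, 38, 50, 54, 65, 71, 77, 88, 101]

Fragments:
  15→38: 23 bp
  38→50: 12 bp
  50→54: 4 bp
  54→65: 11 bp
  65→71: 6 bp
  71→77: 6 bp
  77→88: 11 bp
  88→101: 13 bp
  101→15 (wrap): 115-101+15 = 29 bp

[4,6,6,11,11,12,13,23,29]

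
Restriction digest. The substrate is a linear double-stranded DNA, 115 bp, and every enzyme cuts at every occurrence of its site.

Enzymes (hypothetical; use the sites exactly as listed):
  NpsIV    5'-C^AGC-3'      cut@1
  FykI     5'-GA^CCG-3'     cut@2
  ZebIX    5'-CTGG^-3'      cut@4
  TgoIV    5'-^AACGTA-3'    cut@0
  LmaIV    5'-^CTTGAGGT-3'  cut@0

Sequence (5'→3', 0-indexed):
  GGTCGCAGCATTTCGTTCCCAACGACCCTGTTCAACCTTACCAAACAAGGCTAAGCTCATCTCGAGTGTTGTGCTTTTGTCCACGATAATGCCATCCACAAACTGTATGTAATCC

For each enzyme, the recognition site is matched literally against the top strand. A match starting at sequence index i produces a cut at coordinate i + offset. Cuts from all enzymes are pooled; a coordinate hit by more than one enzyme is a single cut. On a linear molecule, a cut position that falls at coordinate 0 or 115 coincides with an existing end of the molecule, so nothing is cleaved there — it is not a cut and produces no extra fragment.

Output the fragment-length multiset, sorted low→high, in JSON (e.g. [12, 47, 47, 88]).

[6,109]

Scan for sites:
  NpsIV (CAGC, off=1): starts [5] → cuts [6]
  FykI (GACCG, off=2): no sites
  ZebIX (CTGG, off=4): no sites
  TgoIV (AACGTA, off=0): no sites
  LmaIV (CTTGAGGT, off=0): no sites

Pooled cuts: [6]

Fragments:
  [0,6): 6 bp
  [6,115): 109 bp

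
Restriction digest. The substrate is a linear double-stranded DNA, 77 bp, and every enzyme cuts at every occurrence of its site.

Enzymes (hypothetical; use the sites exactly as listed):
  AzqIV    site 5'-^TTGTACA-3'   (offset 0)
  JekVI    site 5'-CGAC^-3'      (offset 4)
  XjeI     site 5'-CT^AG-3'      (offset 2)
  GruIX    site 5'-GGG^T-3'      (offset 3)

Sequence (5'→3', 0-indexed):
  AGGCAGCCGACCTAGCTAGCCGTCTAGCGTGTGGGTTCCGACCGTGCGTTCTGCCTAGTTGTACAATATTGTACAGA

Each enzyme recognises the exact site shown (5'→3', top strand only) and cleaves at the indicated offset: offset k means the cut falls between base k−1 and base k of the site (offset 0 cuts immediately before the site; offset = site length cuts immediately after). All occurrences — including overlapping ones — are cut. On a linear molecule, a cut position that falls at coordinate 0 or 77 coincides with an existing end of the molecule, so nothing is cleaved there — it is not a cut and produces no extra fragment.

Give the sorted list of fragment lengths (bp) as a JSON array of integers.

[2,2,4,7,8,9,10,10,11,14]

Scan for sites:
  AzqIV TTGTACA/0: at [58, 68] ⇒ [58, 68]
  JekVI CGAC/4: at [7, 38] ⇒ [11, 42]
  XjeI CTAG/2: at [11, 15, 23, 54] ⇒ [13, 17, 25, 56]
  GruIX GGGT/3: at [32] ⇒ [35]

Pooled cuts: [11, 13, 17, 25, 35, 42, 56, 58, 68]

Fragments:
  [0,11): 11 bp
  [11,13): 2 bp
  [13,17): 4 bp
  [17,25): 8 bp
  [25,35): 10 bp
  [35,42): 7 bp
  [42,56): 14 bp
  [56,58): 2 bp
  [58,68): 10 bp
  [68,77): 9 bp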